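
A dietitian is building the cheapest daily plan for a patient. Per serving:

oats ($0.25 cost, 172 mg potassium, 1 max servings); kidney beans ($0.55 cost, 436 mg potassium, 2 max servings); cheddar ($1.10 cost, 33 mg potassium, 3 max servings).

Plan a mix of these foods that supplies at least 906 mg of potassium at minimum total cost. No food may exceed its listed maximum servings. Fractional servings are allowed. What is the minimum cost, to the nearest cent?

$1.15

Cost per mg of potassium: kidney beans $0.0013, oats $0.0015, cheddar $0.0333.
Take 2 servings of kidney beans: +872.0 mg potassium for $1.10 (total $1.10, still need 34.0 mg).
Take 0.1977 servings of oats: +34.0 mg potassium for $0.05 (total $1.15, still need 0.0 mg).
Filling from the cheapest source first is optimal under one linear minimum: $1.15.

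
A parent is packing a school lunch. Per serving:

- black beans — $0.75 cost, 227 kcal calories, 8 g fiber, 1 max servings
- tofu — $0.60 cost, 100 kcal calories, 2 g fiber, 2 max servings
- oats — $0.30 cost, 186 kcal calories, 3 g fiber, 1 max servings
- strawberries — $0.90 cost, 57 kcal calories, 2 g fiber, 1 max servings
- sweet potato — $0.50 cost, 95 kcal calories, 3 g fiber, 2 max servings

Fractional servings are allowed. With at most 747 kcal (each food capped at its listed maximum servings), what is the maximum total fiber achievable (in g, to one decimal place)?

Fiber per kcal: black beans 0.03524, strawberries 0.03509, sweet potato 0.03158, tofu 0.02, oats 0.01613.
Take 1 serving of black beans: uses 227 kcal, +8.0 g fiber (running total 8.0 g).
Take 1 serving of strawberries: uses 57 kcal, +2.0 g fiber (running total 10.0 g).
Take 2 servings of sweet potato: uses 190 kcal, +6.0 g fiber (running total 16.0 g).
Take 2 servings of tofu: uses 200 kcal, +4.0 g fiber (running total 20.0 g).
Take 0.3925 servings of oats: uses 73 kcal, +1.2 g fiber (running total 21.2 g).
Filling greedily by fiber-per-kcal is optimal for one linear limit, giving 21.2 g.

21.2 g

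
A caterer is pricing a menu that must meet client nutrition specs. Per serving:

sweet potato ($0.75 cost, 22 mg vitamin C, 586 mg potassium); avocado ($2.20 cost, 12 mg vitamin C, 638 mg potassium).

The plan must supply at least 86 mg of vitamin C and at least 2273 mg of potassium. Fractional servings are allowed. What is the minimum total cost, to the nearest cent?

Check every corner: each single food scaled to meet both minima, and each pair solved so both constraints bind.
sweet potato only: max(86/22, 2273/586) = 3.909 servings → $2.93.
avocado only: max(86/12, 2273/638) = 7.167 servings → $15.77.
sweet potato + avocado: intersection lies outside the first quadrant.
Cheapest feasible corner: $2.93.

$2.93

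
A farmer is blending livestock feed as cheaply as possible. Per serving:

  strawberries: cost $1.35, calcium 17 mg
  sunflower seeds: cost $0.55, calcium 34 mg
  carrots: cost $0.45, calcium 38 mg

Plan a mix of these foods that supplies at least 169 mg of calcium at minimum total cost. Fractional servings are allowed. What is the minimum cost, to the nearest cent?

$2.00

Cost per mg of calcium: carrots $0.0118, sunflower seeds $0.0162, strawberries $0.0794.
With no serving limits, use only carrots: 169 mg / 38 mg = 4.447 servings × $0.45 = $2.00.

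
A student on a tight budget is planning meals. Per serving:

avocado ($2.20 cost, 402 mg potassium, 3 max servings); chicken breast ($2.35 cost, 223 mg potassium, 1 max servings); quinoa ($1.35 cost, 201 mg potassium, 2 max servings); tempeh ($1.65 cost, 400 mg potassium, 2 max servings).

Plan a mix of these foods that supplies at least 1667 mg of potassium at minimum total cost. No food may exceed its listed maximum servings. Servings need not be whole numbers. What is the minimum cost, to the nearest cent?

$8.04

Cost per mg of potassium: tempeh $0.0041, avocado $0.0055, quinoa $0.0067, chicken breast $0.0105.
Take 2 servings of tempeh: +800.0 mg potassium for $3.30 (total $3.30, still need 867.0 mg).
Take 2.157 servings of avocado: +867.0 mg potassium for $4.74 (total $8.04, still need 0.0 mg).
Filling from the cheapest source first is optimal under one linear minimum: $8.04.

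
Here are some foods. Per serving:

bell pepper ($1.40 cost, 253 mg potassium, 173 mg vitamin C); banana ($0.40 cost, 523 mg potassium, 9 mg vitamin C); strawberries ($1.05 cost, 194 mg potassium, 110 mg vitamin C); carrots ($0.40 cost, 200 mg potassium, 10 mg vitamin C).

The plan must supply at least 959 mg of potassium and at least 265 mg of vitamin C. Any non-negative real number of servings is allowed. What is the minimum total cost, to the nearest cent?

bell pepper only: max(959/253, 265/173) = 3.791 servings → $5.31.
banana only: max(959/523, 265/9) = 29.44 servings → $11.78.
strawberries only: max(959/194, 265/110) = 4.943 servings → $5.19.
carrots only: max(959/200, 265/10) = 26.5 servings → $10.60.
bell pepper + banana with both tight: 1.473 servings and 1.121 servings → $2.51.
bell pepper + strawberries: the both-tight solution has a negative serving — not a feasible corner.
bell pepper + carrots with both tight: 1.354 servings and 3.083 servings → $3.13.
banana + strawberries with both tight: 0.9695 servings and 2.33 servings → $2.83.
banana + carrots: intersection lies outside the first quadrant.
strawberries + carrots with both tight: 2.164 servings and 2.696 servings → $3.35.
So the least-cost plan costs $2.51.

$2.51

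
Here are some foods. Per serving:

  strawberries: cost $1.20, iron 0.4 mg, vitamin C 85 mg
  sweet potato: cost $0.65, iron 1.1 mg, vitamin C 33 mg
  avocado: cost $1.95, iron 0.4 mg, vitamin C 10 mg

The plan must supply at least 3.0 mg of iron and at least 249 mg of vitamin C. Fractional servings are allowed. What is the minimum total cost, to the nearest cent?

$3.87

The cheapest plan sits at a corner of the feasible region — with two constraints it uses at most two foods.
strawberries only: max(3.0/0.4, 249/85) = 7.5 servings → $9.00.
sweet potato only: max(3.0/1.1, 249/33) = 7.545 servings → $4.90.
avocado only: max(3.0/0.4, 249/10) = 24.9 servings → $48.55.
strawberries + sweet potato with both tight: 2.178 servings and 1.935 servings → $3.87.
strawberries + avocado with both tight: 2.32 servings and 5.18 servings → $12.88.
sweet potato + avocado: intersection lies outside the first quadrant.
The minimum over all feasible corners is $3.87.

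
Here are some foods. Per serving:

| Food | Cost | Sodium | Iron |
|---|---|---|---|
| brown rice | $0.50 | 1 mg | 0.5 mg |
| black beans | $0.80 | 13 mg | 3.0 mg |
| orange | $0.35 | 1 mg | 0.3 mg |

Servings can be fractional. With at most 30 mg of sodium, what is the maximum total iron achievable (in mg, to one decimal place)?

15.0 mg

Iron per mg sodium: brown rice 0.5, orange 0.3, black beans 0.2308.
With no serving limits, spend the whole sodium allowance on brown rice: 30 mg / 1 mg × 0.5 mg = 15.0 mg.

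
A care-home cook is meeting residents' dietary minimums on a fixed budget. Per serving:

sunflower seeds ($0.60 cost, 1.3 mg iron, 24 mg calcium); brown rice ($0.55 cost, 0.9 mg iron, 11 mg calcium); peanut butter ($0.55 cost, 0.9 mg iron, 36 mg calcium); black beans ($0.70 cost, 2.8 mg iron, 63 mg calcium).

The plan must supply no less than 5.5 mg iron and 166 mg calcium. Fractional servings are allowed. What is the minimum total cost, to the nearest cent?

A basic optimal solution has at most two foods positive. Try each food alone and each pair with both targets met exactly.
sunflower seeds only: max(5.5/1.3, 166/24) = 6.917 servings → $4.15.
brown rice only: max(5.5/0.9, 166/11) = 15.09 servings → $8.30.
peanut butter only: max(5.5/0.9, 166/36) = 6.111 servings → $3.36.
black beans only: max(5.5/2.8, 166/63) = 2.635 servings → $1.84.
sunflower seeds + brown rice: intersection lies outside the first quadrant.
sunflower seeds + peanut butter with both tight: 1.929 servings and 3.325 servings → $2.99.
sunflower seeds + black beans: intersection lies outside the first quadrant.
brown rice + peanut butter with both tight: 2.16 servings and 3.951 servings → $3.36.
brown rice + black beans with both targets exact would need a negative amount; discard.
peanut butter + black beans with both tight: 2.683 servings and 1.102 servings → $2.25.
The minimum over all feasible corners is $1.84.

$1.84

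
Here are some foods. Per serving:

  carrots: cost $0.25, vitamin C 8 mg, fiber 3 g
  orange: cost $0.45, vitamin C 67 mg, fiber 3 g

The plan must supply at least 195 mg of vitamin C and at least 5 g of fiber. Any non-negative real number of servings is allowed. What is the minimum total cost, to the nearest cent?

$1.31

An LP optimum is at a vertex; with two nutrient constraints at most two foods are used. Check each candidate.
carrots only: max(195/8, 5/3) = 24.38 servings → $6.09.
orange only: max(195/67, 5/3) = 2.91 servings → $1.31.
carrots + orange: the both-tight solution has a negative serving — not a feasible corner.
The minimum over all feasible corners is $1.31.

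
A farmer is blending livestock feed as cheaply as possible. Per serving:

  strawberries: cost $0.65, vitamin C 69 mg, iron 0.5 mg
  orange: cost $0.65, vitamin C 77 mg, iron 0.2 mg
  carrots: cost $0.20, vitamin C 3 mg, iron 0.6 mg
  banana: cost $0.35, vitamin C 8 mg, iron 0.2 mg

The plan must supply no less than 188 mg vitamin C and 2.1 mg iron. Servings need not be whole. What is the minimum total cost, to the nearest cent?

$1.99

For a min-cost LP with two ≥-constraints, a basic feasible solution has at most two positive variables.
strawberries only: max(188/69, 2.1/0.5) = 4.2 servings → $2.73.
orange only: max(188/77, 2.1/0.2) = 10.5 servings → $6.83.
carrots only: max(188/3, 2.1/0.6) = 62.67 servings → $12.53.
banana only: max(188/8, 2.1/0.2) = 23.5 servings → $8.22.
strawberries + orange with both targets exact would need a negative amount; discard.
strawberries + carrots with both tight: 2.669 servings and 1.276 servings → $1.99.
strawberries + banana with both tight: 2.122 servings and 5.194 servings → $3.20.
orange + carrots with both tight: 2.336 servings and 2.721 servings → $2.06.
orange + banana with both tight: 1.507 servings and 8.993 servings → $4.13.
carrots + banana: the both-tight solution has a negative serving — not a feasible corner.
The minimum over all feasible corners is $1.99.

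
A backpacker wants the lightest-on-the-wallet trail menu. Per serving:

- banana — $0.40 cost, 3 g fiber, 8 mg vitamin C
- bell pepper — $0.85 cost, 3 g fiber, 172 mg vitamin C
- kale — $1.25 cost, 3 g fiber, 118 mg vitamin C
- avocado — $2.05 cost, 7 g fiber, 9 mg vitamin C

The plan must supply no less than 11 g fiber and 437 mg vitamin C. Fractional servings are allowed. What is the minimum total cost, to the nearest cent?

With two linear requirements the optimum uses one or two foods; enumerate the corners.
banana only: max(11/3, 437/8) = 54.62 servings → $21.85.
bell pepper only: max(11/3, 437/172) = 3.667 servings → $3.12.
kale only: max(11/3, 437/118) = 3.703 servings → $4.63.
avocado only: max(11/7, 437/9) = 48.56 servings → $99.54.
banana + bell pepper with both tight: 1.181 servings and 2.486 servings → $2.59.
banana + kale: the both-tight solution has a negative serving — not a feasible corner.
banana + avocado: the both-tight solution has a negative serving — not a feasible corner.
bell pepper + kale with both tight: 0.08025 servings and 3.586 servings → $4.55.
bell pepper + avocado with both tight: 2.515 servings and 0.4936 servings → $3.15.
kale + avocado: the both-tight solution has a negative serving — not a feasible corner.
The minimum over all feasible corners is $2.59.

$2.59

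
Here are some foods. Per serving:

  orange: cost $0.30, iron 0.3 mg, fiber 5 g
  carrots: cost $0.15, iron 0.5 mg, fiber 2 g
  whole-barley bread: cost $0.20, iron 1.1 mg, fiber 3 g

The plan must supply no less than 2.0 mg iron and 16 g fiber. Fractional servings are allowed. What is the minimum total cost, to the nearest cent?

For a min-cost LP with two ≥-constraints, a basic feasible solution has at most two positive variables.
orange only: max(2.0/0.3, 16/5) = 6.667 servings → $2.00.
carrots only: max(2.0/0.5, 16/2) = 8 servings → $1.20.
whole-barley bread only: max(2.0/1.1, 16/3) = 5.333 servings → $1.07.
orange + carrots with both tight: 2.105 servings and 2.737 servings → $1.04.
orange + whole-barley bread with both tight: 2.522 servings and 1.13 servings → $0.98.
carrots + whole-barley bread: the both-tight solution has a negative serving — not a feasible corner.
So the least-cost plan costs $0.98.

$0.98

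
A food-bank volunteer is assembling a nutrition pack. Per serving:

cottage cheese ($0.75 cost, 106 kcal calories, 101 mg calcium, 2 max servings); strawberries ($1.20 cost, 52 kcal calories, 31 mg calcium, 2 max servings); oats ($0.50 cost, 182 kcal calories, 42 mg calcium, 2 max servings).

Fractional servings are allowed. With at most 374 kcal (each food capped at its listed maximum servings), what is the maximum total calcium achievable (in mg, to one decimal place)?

Calcium per kcal: cottage cheese 0.9528, strawberries 0.5962, oats 0.2308.
Take 2 servings of cottage cheese: uses 212 kcal, +202.0 mg calcium (running total 202.0 mg).
Take 2 servings of strawberries: uses 104 kcal, +62.0 mg calcium (running total 264.0 mg).
Take 0.3187 servings of oats: uses 58 kcal, +13.4 mg calcium (running total 277.4 mg).
Greedy by best ratio exhausts the calories allowance optimally: 277.4 mg.

277.4 mg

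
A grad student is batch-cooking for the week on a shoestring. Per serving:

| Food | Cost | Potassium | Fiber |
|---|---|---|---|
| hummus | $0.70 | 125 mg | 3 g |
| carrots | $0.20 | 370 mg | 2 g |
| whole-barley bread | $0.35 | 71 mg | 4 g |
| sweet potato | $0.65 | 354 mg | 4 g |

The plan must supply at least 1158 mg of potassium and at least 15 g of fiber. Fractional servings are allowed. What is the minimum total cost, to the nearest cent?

Two binding constraints pin down two serving amounts, so the optimal mix uses at most two foods. The candidates are each food alone (scaled to the tighter of potassium/fiber) and each pair with both constraints tight.
hummus only: max(1158/125, 15/3) = 9.264 servings → $6.48.
carrots only: max(1158/370, 15/2) = 7.5 servings → $1.50.
whole-barley bread only: max(1158/71, 15/4) = 16.31 servings → $5.71.
sweet potato only: max(1158/354, 15/4) = 3.75 servings → $2.44.
hummus + carrots with both tight: 3.76 servings and 1.859 servings → $3.00.
hummus + whole-barley bread: intersection lies outside the first quadrant.
hummus + sweet potato with both tight: 1.206 servings and 2.845 servings → $2.69.
carrots + whole-barley bread with both tight: 2.666 servings and 2.417 servings → $1.38.
carrots + sweet potato with both targets exact would need a negative amount; discard.
whole-barley bread + sweet potato with both tight: 0.5989 servings and 3.151 servings → $2.26.
So the least-cost plan costs $1.38.

$1.38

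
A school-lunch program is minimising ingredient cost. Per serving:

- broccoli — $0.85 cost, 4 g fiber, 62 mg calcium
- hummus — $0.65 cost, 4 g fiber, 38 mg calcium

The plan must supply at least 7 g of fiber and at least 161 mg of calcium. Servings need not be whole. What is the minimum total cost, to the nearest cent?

A basic optimal solution has at most two foods positive. Try each food alone and each pair with both targets met exactly.
broccoli only: max(7/4, 161/62) = 2.597 servings → $2.21.
hummus only: max(7/4, 161/38) = 4.237 servings → $2.75.
broccoli + hummus: intersection lies outside the first quadrant.
Cheapest feasible corner: $2.21.

$2.21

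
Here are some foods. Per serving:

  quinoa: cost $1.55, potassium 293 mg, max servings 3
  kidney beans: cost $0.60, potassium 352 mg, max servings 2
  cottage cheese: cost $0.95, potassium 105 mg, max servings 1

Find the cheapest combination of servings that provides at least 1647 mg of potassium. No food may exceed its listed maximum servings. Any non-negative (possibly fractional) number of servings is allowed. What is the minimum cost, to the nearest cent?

Cost per mg of potassium: kidney beans $0.0017, quinoa $0.0053, cottage cheese $0.0090.
Take 2 servings of kidney beans: +704.0 mg potassium for $1.20 (total $1.20, still need 943.0 mg).
Take 3 servings of quinoa: +879.0 mg potassium for $4.65 (total $5.85, still need 64.0 mg).
Take 0.6095 servings of cottage cheese: +64.0 mg potassium for $0.58 (total $6.43, still need 0.0 mg).
Filling from the cheapest source first is optimal under one linear minimum: $6.43.

$6.43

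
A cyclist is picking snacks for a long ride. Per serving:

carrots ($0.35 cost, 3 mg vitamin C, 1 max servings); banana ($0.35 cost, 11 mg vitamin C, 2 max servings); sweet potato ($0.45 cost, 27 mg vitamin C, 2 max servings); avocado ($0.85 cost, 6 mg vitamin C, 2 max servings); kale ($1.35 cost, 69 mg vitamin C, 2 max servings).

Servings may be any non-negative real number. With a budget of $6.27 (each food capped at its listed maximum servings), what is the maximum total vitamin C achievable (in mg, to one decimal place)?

Vitamin C per dollar: sweet potato 60, kale 51.11, banana 31.43, carrots 8.571, avocado 7.059.
Take 2 servings of sweet potato: spends $0.90, +54.0 mg vitamin C (running total 54.0 mg).
Take 2 servings of kale: spends $2.70, +138.0 mg vitamin C (running total 192.0 mg).
Take 2 servings of banana: spends $0.70, +22.0 mg vitamin C (running total 214.0 mg).
Take 1 serving of carrots: spends $0.35, +3.0 mg vitamin C (running total 217.0 mg).
Take 1.906 servings of avocado: spends $1.62, +11.4 mg vitamin C (running total 228.4 mg).
Greedy by best ratio exhausts the cost allowance optimally: 228.4 mg.

228.4 mg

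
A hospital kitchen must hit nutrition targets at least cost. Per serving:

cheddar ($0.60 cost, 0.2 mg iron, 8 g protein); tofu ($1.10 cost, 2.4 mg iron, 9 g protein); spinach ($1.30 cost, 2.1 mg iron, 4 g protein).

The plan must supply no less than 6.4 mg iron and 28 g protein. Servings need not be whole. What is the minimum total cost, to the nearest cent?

With two linear requirements the optimum uses one or two foods; enumerate the corners.
cheddar only: max(6.4/0.2, 28/8) = 32 servings → $19.20.
tofu only: max(6.4/2.4, 28/9) = 3.111 servings → $3.42.
spinach only: max(6.4/2.1, 28/4) = 7 servings → $9.10.
cheddar + tofu with both tight: 0.5517 servings and 2.621 servings → $3.21.
cheddar + spinach with both tight: 2.075 servings and 2.85 servings → $4.95.
tofu + spinach: the both-tight solution has a negative serving — not a feasible corner.
The minimum over all feasible corners is $3.21.

$3.21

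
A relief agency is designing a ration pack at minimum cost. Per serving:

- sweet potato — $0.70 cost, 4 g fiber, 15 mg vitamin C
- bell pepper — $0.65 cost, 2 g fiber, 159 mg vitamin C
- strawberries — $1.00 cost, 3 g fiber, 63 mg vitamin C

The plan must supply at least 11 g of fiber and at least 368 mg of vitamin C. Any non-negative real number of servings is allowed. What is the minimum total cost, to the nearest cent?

$2.57

A basic optimal solution has at most two foods positive. Try each food alone and each pair with both targets met exactly.
sweet potato only: max(11/4, 368/15) = 24.53 servings → $17.17.
bell pepper only: max(11/2, 368/159) = 5.5 servings → $3.58.
strawberries only: max(11/3, 368/63) = 5.841 servings → $5.84.
sweet potato + bell pepper with both tight: 1.672 servings and 2.157 servings → $2.57.
sweet potato + strawberries: intersection lies outside the first quadrant.
bell pepper + strawberries with both tight: 1.171 servings and 2.886 servings → $3.65.
Cheapest feasible corner: $2.57.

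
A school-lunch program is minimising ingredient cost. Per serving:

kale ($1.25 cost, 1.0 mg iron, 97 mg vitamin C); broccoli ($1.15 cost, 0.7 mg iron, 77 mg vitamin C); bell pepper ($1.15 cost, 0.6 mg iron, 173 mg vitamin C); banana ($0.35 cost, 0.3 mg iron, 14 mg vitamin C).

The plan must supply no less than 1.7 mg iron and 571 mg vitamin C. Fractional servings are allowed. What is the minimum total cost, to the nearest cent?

The cheapest plan sits at a corner of the feasible region — with two constraints it uses at most two foods.
kale only: max(1.7/1.0, 571/97) = 5.887 servings → $7.36.
broccoli only: max(1.7/0.7, 571/77) = 7.416 servings → $8.53.
bell pepper only: max(1.7/0.6, 571/173) = 3.301 servings → $3.80.
banana only: max(1.7/0.3, 571/14) = 40.79 servings → $14.28.
kale + broccoli: intersection lies outside the first quadrant.
kale + bell pepper: intersection lies outside the first quadrant.
kale + banana with both targets exact would need a negative amount; discard.
broccoli + bell pepper with both targets exact would need a negative amount; discard.
broccoli + banana: intersection lies outside the first quadrant.
bell pepper + banana: intersection lies outside the first quadrant.
So the least-cost plan costs $3.80.

$3.80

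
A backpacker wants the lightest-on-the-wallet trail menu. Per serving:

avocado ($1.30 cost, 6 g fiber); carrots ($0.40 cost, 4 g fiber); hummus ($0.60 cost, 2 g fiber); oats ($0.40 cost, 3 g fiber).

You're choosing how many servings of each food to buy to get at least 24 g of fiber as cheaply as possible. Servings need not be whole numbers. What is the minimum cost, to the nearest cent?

Cost per g of fiber: carrots $0.1000, oats $0.1333, avocado $0.2167, hummus $0.3000.
With no serving limits, use only carrots: 24 g / 4 g = 6 servings × $0.40 = $2.40.

$2.40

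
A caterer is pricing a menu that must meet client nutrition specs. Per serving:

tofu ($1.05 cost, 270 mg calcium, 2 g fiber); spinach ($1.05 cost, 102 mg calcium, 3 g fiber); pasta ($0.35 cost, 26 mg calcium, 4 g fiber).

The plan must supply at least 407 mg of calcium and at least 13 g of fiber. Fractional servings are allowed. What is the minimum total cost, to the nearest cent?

$2.24

A basic optimal solution has at most two foods positive. Try each food alone and each pair with both targets met exactly.
tofu only: max(407/270, 13/2) = 6.5 servings → $6.83.
spinach only: max(407/102, 13/3) = 4.333 servings → $4.55.
pasta only: max(407/26, 13/4) = 15.65 servings → $5.48.
tofu + spinach: intersection lies outside the first quadrant.
tofu + pasta with both tight: 1.255 servings and 2.623 servings → $2.24.
spinach + pasta with both tight: 3.909 servings and 0.3182 servings → $4.22.
So the least-cost plan costs $2.24.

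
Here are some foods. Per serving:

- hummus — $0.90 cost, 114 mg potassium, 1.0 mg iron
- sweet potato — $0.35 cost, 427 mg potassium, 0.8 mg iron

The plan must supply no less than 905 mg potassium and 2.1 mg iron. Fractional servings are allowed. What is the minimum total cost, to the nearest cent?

$0.92

At the optimum either one food covers both requirements or two foods hit both targets exactly; no other combination can be cheaper.
hummus only: max(905/114, 2.1/1.0) = 7.939 servings → $7.14.
sweet potato only: max(905/427, 2.1/0.8) = 2.625 servings → $0.92.
hummus + sweet potato with both tight: 0.5143 servings and 1.982 servings → $1.16.
The minimum over all feasible corners is $0.92.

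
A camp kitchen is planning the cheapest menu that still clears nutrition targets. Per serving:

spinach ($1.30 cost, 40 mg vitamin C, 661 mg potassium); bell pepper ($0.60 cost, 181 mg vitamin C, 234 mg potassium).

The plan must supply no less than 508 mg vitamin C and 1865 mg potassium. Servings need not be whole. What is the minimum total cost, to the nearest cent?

Check every corner: each single food scaled to meet both minima, and each pair solved so both constraints bind.
spinach only: max(508/40, 1865/661) = 12.7 servings → $16.51.
bell pepper only: max(508/181, 1865/234) = 7.97 servings → $4.78.
spinach + bell pepper with both tight: 1.983 servings and 2.368 servings → $4.00.
The minimum over all feasible corners is $4.00.

$4.00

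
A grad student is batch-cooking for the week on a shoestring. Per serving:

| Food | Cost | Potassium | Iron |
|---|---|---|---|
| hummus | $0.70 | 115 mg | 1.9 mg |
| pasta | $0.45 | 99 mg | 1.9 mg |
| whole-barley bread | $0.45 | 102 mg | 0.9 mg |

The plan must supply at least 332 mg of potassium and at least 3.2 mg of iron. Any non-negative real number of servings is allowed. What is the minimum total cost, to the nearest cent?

$1.47

An LP optimum is at a vertex; with two nutrient constraints at most two foods are used. Check each candidate.
hummus only: max(332/115, 3.2/1.9) = 2.887 servings → $2.02.
pasta only: max(332/99, 3.2/1.9) = 3.354 servings → $1.51.
whole-barley bread only: max(332/102, 3.2/0.9) = 3.556 servings → $1.60.
hummus + pasta: the both-tight solution has a negative serving — not a feasible corner.
hummus + whole-barley bread with both tight: 0.3056 servings and 2.91 servings → $1.52.
pasta + whole-barley bread with both tight: 0.2636 servings and 2.999 servings → $1.47.
The minimum over all feasible corners is $1.47.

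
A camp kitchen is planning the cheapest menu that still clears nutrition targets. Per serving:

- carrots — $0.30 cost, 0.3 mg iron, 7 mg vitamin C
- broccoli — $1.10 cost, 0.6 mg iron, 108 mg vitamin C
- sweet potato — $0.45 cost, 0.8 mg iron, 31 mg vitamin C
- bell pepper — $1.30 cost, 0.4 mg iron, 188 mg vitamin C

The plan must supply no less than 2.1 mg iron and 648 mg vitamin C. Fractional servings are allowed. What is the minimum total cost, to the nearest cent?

With two linear requirements the optimum uses one or two foods; enumerate the corners.
carrots only: max(2.1/0.3, 648/7) = 92.57 servings → $27.77.
broccoli only: max(2.1/0.6, 648/108) = 6 servings → $6.60.
sweet potato only: max(2.1/0.8, 648/31) = 20.9 servings → $9.41.
bell pepper only: max(2.1/0.4, 648/188) = 5.25 servings → $6.83.
carrots + broccoli with both targets exact would need a negative amount; discard.
carrots + sweet potato: the both-tight solution has a negative serving — not a feasible corner.
carrots + bell pepper with both tight: 2.53 servings and 3.353 servings → $5.12.
broccoli + sweet potato: the both-tight solution has a negative serving — not a feasible corner.
broccoli + bell pepper with both tight: 1.948 servings and 2.328 servings → $5.17.
sweet potato + bell pepper with both tight: 0.9826 servings and 3.285 servings → $4.71.
The minimum over all feasible corners is $4.71.

$4.71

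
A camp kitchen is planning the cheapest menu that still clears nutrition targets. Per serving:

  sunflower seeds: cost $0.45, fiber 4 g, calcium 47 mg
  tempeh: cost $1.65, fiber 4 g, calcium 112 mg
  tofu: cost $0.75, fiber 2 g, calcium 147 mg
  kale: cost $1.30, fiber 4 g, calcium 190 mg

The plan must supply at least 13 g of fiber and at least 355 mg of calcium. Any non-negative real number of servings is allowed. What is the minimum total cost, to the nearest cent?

With two linear requirements the optimum uses one or two foods; enumerate the corners.
sunflower seeds only: max(13/4, 355/47) = 7.553 servings → $3.40.
tempeh only: max(13/4, 355/112) = 3.25 servings → $5.36.
tofu only: max(13/2, 355/147) = 6.5 servings → $4.88.
kale only: max(13/4, 355/190) = 3.25 servings → $4.22.
sunflower seeds + tempeh with both tight: 0.1385 servings and 3.112 servings → $5.20.
sunflower seeds + tofu with both tight: 2.431 servings and 1.638 servings → $2.32.
sunflower seeds + kale with both tight: 1.836 servings and 1.414 servings → $2.66.
tempeh + tofu: the both-tight solution has a negative serving — not a feasible corner.
tempeh + kale with both targets exact would need a negative amount; discard.
tofu + kale with both targets exact would need a negative amount; discard.
Cheapest feasible corner: $2.32.

$2.32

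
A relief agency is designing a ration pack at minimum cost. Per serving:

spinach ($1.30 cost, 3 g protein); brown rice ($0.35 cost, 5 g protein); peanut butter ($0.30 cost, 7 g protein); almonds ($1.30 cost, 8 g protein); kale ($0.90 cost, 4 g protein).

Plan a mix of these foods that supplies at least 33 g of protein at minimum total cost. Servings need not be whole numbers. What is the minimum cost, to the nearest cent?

Cost per g of protein: peanut butter $0.0429, brown rice $0.0700, almonds $0.1625, kale $0.2250, spinach $0.4333.
With no serving limits, use only peanut butter: 33 g / 7 g = 4.714 servings × $0.30 = $1.41.

$1.41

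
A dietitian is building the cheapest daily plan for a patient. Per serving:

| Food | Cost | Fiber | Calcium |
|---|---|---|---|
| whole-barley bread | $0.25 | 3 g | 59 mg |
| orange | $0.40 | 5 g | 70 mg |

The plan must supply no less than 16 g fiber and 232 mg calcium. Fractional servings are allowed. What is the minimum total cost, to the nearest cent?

$1.28

With two linear requirements the optimum uses one or two foods; enumerate the corners.
whole-barley bread only: max(16/3, 232/59) = 5.333 servings → $1.33.
orange only: max(16/5, 232/70) = 3.314 servings → $1.33.
whole-barley bread + orange with both tight: 0.4706 servings and 2.918 servings → $1.28.
The minimum over all feasible corners is $1.28.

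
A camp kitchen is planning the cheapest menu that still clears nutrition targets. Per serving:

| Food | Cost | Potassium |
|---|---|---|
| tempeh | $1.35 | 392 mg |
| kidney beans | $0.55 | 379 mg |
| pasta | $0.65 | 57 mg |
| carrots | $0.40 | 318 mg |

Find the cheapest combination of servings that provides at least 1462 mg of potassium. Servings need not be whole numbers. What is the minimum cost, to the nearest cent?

Cost per mg of potassium: carrots $0.0013, kidney beans $0.0015, tempeh $0.0034, pasta $0.0114.
With no serving limits, use only carrots: 1462 mg / 318 mg = 4.597 servings × $0.40 = $1.84.

$1.84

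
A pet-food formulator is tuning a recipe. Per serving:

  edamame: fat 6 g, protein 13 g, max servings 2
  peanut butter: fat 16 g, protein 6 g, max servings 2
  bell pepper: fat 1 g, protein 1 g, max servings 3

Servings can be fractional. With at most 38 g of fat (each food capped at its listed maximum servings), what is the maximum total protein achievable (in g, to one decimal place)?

37.6 g

Protein per g fat: edamame 2.167, bell pepper 1, peanut butter 0.375.
Take 2 servings of edamame: uses 12 g fat, +26.0 g protein (running total 26.0 g).
Take 3 servings of bell pepper: uses 3 g fat, +3.0 g protein (running total 29.0 g).
Take 1.438 servings of peanut butter: uses 23 g fat, +8.6 g protein (running total 37.6 g).
Filling greedily by protein-per-g fat is optimal for one linear limit, giving 37.6 g.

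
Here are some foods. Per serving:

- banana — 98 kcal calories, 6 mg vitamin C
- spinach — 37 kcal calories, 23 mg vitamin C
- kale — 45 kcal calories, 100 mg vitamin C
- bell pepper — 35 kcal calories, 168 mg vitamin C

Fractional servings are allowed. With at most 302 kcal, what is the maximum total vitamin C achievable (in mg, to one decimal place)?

1449.6 mg

Vitamin C per kcal: bell pepper 4.8, kale 2.222, spinach 0.6216, banana 0.06122.
With no serving limits, spend the whole calories allowance on bell pepper: 302 kcal / 35 kcal × 168 mg = 1449.6 mg.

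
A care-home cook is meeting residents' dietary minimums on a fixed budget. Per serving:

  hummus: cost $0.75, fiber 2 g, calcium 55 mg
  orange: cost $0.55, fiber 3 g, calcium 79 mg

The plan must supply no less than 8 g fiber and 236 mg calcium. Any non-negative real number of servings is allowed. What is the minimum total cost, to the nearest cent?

$1.64

A basic optimal solution has at most two foods positive. Try each food alone and each pair with both targets met exactly.
hummus only: max(8/2, 236/55) = 4.291 servings → $3.22.
orange only: max(8/3, 236/79) = 2.987 servings → $1.64.
hummus + orange: the both-tight solution has a negative serving — not a feasible corner.
The minimum over all feasible corners is $1.64.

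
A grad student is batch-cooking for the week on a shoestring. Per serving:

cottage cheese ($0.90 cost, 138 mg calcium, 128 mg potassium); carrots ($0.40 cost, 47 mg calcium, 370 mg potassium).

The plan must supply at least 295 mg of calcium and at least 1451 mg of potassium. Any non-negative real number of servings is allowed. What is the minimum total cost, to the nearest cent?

$2.26

This is a tiny linear program; its minimum lies at a vertex of the feasible set. List the vertices and price them.
cottage cheese only: max(295/138, 1451/128) = 11.34 servings → $10.20.
carrots only: max(295/47, 1451/370) = 6.277 servings → $2.51.
cottage cheese + carrots with both tight: 0.9092 servings and 3.607 servings → $2.26.
The minimum over all feasible corners is $2.26.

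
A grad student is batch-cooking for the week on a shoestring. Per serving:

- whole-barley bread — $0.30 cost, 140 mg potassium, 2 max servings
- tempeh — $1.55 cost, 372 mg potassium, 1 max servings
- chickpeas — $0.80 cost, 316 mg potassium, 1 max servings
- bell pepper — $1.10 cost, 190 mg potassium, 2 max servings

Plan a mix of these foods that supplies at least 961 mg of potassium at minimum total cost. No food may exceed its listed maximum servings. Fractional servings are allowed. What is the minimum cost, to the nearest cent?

$2.92

Cost per mg of potassium: whole-barley bread $0.0021, chickpeas $0.0025, tempeh $0.0042, bell pepper $0.0058.
Take 2 servings of whole-barley bread: +280.0 mg potassium for $0.60 (total $0.60, still need 681.0 mg).
Take 1 serving of chickpeas: +316.0 mg potassium for $0.80 (total $1.40, still need 365.0 mg).
Take 0.9812 servings of tempeh: +365.0 mg potassium for $1.52 (total $2.92, still need 0.0 mg).
Filling from the cheapest source first is optimal under one linear minimum: $2.92.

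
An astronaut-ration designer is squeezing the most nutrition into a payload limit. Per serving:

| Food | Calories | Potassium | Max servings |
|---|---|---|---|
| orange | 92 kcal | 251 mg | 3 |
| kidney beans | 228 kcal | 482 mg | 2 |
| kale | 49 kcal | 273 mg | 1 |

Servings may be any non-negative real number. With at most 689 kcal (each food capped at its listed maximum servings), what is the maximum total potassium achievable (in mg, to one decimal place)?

Potassium per kcal: kale 5.571, orange 2.728, kidney beans 2.114.
Take 1 serving of kale: uses 49 kcal, +273.0 mg potassium (running total 273.0 mg).
Take 3 servings of orange: uses 276 kcal, +753.0 mg potassium (running total 1026.0 mg).
Take 1.596 servings of kidney beans: uses 364 kcal, +769.5 mg potassium (running total 1795.5 mg).
Filling greedily by potassium-per-kcal is optimal for one linear limit, giving 1795.5 mg.

1795.5 mg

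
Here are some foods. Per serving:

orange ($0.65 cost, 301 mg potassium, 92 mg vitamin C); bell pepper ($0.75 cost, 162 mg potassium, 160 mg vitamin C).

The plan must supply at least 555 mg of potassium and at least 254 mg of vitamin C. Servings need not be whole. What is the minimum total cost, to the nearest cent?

$1.50

Two binding constraints pin down two serving amounts, so the optimal mix uses at most two foods. The candidates are each food alone (scaled to the tighter of potassium/vitamin C) and each pair with both constraints tight.
orange only: max(555/301, 254/92) = 2.761 servings → $1.79.
bell pepper only: max(555/162, 254/160) = 3.426 servings → $2.57.
orange + bell pepper with both tight: 1.433 servings and 0.7636 servings → $1.50.
Cheapest feasible corner: $1.50.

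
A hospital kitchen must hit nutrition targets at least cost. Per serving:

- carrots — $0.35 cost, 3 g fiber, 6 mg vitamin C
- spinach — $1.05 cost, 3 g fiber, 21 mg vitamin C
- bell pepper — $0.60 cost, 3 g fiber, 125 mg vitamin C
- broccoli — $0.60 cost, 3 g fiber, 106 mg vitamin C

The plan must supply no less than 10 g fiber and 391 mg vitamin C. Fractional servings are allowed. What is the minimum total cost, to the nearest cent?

At the optimum either one food covers both requirements or two foods hit both targets exactly; no other combination can be cheaper.
carrots only: max(10/3, 391/6) = 65.17 servings → $22.81.
spinach only: max(10/3, 391/21) = 18.62 servings → $19.55.
bell pepper only: max(10/3, 391/125) = 3.333 servings → $2.00.
broccoli only: max(10/3, 391/106) = 3.689 servings → $2.21.
carrots + spinach with both targets exact would need a negative amount; discard.
carrots + bell pepper with both tight: 0.2157 servings and 3.118 servings → $1.95.
carrots + broccoli: the both-tight solution has a negative serving — not a feasible corner.
spinach + bell pepper with both tight: 0.2468 servings and 3.087 servings → $2.11.
spinach + broccoli: intersection lies outside the first quadrant.
bell pepper + broccoli with both tight: 1.982 servings and 1.351 servings → $2.00.
The minimum over all feasible corners is $1.95.

$1.95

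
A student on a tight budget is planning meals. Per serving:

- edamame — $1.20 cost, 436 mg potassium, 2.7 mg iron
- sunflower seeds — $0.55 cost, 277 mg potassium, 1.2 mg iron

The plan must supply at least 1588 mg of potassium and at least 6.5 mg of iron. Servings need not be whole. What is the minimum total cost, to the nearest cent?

A basic optimal solution has at most two foods positive. Try each food alone and each pair with both targets met exactly.
edamame only: max(1588/436, 6.5/2.7) = 3.642 servings → $4.37.
sunflower seeds only: max(1588/277, 6.5/1.2) = 5.733 servings → $3.15.
edamame + sunflower seeds: the both-tight solution has a negative serving — not a feasible corner.
Cheapest feasible corner: $3.15.

$3.15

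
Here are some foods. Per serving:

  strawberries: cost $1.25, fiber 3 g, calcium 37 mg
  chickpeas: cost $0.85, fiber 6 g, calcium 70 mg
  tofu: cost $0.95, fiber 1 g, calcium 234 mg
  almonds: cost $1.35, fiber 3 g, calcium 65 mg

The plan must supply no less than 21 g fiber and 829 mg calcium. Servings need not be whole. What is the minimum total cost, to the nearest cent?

For a min-cost LP with two ≥-constraints, a basic feasible solution has at most two positive variables.
strawberries only: max(21/3, 829/37) = 22.41 servings → $28.01.
chickpeas only: max(21/6, 829/70) = 11.84 servings → $10.07.
tofu only: max(21/1, 829/234) = 21 servings → $19.95.
almonds only: max(21/3, 829/65) = 12.75 servings → $17.22.
strawberries + chickpeas: the both-tight solution has a negative serving — not a feasible corner.
strawberries + tofu with both tight: 6.143 servings and 2.571 servings → $10.12.
strawberries + almonds: intersection lies outside the first quadrant.
chickpeas + tofu with both tight: 3.062 servings and 2.627 servings → $5.10.
chickpeas + almonds: the both-tight solution has a negative serving — not a feasible corner.
tofu + almonds with both tight: 1.761 servings and 6.413 servings → $10.33.
Cheapest feasible corner: $5.10.

$5.10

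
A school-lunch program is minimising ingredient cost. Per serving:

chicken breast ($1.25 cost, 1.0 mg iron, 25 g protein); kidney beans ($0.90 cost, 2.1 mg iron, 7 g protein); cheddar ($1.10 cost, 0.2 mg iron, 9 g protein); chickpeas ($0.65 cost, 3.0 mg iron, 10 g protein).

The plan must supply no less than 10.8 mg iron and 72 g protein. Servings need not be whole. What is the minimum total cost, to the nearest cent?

Minimising a linear cost over {iron ≥ 10.8, protein ≥ 72, servings ≥ 0} — the optimum is at a vertex, using one or two foods.
chicken breast only: max(10.8/1.0, 72/25) = 10.8 servings → $13.50.
kidney beans only: max(10.8/2.1, 72/7) = 10.29 servings → $9.26.
cheddar only: max(10.8/0.2, 72/9) = 54 servings → $59.40.
chickpeas only: max(10.8/3.0, 72/10) = 7.2 servings → $4.68.
chicken breast + kidney beans with both tight: 1.662 servings and 4.352 servings → $5.99.
chicken breast + cheddar: the both-tight solution has a negative serving — not a feasible corner.
chicken breast + chickpeas with both tight: 1.662 servings and 3.046 servings → $4.06.
kidney beans + cheddar with both tight: 4.731 servings and 4.32 servings → $9.01.
kidney beans + chickpeas (both tight): parallel constraints — no distinct corner.
cheddar + chickpeas with both tight: 4.32 servings and 3.312 servings → $6.90.
The minimum over all feasible corners is $4.06.

$4.06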